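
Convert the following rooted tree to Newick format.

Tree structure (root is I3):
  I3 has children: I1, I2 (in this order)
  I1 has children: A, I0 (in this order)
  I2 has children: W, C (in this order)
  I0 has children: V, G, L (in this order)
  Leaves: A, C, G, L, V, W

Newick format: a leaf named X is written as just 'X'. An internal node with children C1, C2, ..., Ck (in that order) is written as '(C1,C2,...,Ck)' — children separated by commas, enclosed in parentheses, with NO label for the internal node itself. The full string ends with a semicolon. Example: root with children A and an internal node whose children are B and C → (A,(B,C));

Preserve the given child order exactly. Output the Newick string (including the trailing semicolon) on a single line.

internal I3 with children ['I1', 'I2']
  internal I1 with children ['A', 'I0']
    leaf 'A' → 'A'
    internal I0 with children ['V', 'G', 'L']
      leaf 'V' → 'V'
      leaf 'G' → 'G'
      leaf 'L' → 'L'
    → '(V,G,L)'
  → '(A,(V,G,L))'
  internal I2 with children ['W', 'C']
    leaf 'W' → 'W'
    leaf 'C' → 'C'
  → '(W,C)'
→ '((A,(V,G,L)),(W,C))'
Final: ((A,(V,G,L)),(W,C));

Answer: ((A,(V,G,L)),(W,C));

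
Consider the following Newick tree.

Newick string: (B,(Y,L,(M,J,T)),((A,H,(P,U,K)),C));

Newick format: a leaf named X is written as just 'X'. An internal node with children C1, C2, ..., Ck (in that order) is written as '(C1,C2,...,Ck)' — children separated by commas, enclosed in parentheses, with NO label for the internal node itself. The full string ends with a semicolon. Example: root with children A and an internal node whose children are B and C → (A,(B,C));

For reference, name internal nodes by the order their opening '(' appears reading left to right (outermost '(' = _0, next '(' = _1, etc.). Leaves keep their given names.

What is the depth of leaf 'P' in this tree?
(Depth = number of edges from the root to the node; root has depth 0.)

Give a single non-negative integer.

Newick: (B,(Y,L,(M,J,T)),((A,H,(P,U,K)),C));
Naming internals by '(' encounter order: outermost '(' = _0, next = _1, ...
Query node: P
Path from root: _0 -> _3 -> _4 -> _5 -> P
Depth of P: 4 (number of edges from root)

Answer: 4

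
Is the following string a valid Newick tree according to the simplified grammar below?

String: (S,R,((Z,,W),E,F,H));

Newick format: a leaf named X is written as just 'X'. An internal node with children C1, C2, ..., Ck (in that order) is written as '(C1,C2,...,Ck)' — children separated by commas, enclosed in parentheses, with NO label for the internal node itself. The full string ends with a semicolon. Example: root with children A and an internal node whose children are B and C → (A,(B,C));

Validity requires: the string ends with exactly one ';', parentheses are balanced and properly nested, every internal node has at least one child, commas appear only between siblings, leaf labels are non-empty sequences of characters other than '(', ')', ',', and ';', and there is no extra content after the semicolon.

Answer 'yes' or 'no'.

Input: (S,R,((Z,,W),E,F,H));
Paren balance: 3 '(' vs 3 ')' OK
Ends with single ';': True
Full parse: FAILS (empty leaf label at pos 9)
Valid: False

Answer: no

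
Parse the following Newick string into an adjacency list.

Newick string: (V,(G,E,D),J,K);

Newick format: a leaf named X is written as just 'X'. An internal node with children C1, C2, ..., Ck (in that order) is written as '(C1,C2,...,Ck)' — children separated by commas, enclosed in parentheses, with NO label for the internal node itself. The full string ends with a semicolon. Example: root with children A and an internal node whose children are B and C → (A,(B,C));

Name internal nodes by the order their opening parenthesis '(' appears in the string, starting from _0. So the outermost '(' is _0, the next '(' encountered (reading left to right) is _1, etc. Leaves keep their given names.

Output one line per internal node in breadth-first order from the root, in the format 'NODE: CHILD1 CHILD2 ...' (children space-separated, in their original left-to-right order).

Input: (V,(G,E,D),J,K);
Scanning left-to-right, naming '(' by encounter order:
  pos 0: '(' -> open internal node _0 (depth 1)
  pos 3: '(' -> open internal node _1 (depth 2)
  pos 9: ')' -> close internal node _1 (now at depth 1)
  pos 14: ')' -> close internal node _0 (now at depth 0)
Total internal nodes: 2
BFS adjacency from root:
  _0: V _1 J K
  _1: G E D

Answer: _0: V _1 J K
_1: G E D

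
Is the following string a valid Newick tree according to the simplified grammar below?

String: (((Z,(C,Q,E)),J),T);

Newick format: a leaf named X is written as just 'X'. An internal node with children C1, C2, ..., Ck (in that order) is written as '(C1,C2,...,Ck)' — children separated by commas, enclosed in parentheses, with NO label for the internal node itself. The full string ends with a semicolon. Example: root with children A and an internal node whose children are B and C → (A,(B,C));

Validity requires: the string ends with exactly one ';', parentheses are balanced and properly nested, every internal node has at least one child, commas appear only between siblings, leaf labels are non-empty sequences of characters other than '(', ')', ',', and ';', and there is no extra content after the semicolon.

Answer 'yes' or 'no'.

Answer: yes

Derivation:
Input: (((Z,(C,Q,E)),J),T);
Paren balance: 4 '(' vs 4 ')' OK
Ends with single ';': True
Full parse: OK
Valid: True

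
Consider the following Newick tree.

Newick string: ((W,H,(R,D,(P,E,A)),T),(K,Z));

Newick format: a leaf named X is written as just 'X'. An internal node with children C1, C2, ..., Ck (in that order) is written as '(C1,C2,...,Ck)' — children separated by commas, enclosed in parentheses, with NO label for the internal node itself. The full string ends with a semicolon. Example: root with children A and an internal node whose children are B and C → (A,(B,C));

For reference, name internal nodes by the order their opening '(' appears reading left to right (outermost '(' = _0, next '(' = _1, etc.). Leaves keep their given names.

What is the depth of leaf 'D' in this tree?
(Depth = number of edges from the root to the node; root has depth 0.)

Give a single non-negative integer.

Newick: ((W,H,(R,D,(P,E,A)),T),(K,Z));
Naming internals by '(' encounter order: outermost '(' = _0, next = _1, ...
Query node: D
Path from root: _0 -> _1 -> _2 -> D
Depth of D: 3 (number of edges from root)

Answer: 3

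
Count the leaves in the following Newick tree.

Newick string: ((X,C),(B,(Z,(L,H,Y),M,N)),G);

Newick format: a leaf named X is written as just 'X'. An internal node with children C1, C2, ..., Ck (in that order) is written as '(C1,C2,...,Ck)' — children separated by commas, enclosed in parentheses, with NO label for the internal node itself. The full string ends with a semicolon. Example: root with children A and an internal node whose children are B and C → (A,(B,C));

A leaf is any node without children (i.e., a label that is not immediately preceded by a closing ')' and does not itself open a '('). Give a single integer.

Newick: ((X,C),(B,(Z,(L,H,Y),M,N)),G);
Scan left-to-right; a leaf is any maximal label run not followed by '(':
  pos 2: leaf 'X' → count = 1
  pos 4: leaf 'C' → count = 2
  pos 8: leaf 'B' → count = 3
  pos 11: leaf 'Z' → count = 4
  pos 14: leaf 'L' → count = 5
  pos 16: leaf 'H' → count = 6
  pos 18: leaf 'Y' → count = 7
  pos 21: leaf 'M' → count = 8
  pos 23: leaf 'N' → count = 9
  pos 27: leaf 'G' → count = 10
Total leaves: 10

Answer: 10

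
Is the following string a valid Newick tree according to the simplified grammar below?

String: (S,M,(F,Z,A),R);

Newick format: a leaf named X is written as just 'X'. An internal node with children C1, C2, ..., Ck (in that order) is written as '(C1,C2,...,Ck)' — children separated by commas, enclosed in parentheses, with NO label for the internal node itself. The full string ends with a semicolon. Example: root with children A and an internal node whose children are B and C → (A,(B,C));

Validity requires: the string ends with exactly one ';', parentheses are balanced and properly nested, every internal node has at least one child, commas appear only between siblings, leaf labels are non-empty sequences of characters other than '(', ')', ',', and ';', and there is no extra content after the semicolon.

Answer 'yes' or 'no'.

Input: (S,M,(F,Z,A),R);
Paren balance: 2 '(' vs 2 ')' OK
Ends with single ';': True
Full parse: OK
Valid: True

Answer: yes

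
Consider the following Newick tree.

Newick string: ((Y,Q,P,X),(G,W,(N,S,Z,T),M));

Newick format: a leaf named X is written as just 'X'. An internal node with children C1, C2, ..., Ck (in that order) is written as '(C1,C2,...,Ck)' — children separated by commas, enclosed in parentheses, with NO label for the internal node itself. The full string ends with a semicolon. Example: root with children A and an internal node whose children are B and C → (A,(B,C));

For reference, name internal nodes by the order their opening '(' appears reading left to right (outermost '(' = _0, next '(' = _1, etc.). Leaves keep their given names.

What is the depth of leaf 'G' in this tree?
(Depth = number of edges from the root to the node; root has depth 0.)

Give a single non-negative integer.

Answer: 2

Derivation:
Newick: ((Y,Q,P,X),(G,W,(N,S,Z,T),M));
Naming internals by '(' encounter order: outermost '(' = _0, next = _1, ...
Query node: G
Path from root: _0 -> _2 -> G
Depth of G: 2 (number of edges from root)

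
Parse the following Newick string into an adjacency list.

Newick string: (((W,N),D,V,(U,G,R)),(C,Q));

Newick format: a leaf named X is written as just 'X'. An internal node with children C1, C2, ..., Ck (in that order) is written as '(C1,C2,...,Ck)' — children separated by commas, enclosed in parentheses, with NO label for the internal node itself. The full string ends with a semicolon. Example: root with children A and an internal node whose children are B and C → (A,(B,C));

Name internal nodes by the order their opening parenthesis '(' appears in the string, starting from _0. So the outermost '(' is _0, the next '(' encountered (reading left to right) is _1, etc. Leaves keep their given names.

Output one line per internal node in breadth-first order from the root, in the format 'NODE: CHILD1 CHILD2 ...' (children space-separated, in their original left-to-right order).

Answer: _0: _1 _4
_1: _2 D V _3
_4: C Q
_2: W N
_3: U G R

Derivation:
Input: (((W,N),D,V,(U,G,R)),(C,Q));
Scanning left-to-right, naming '(' by encounter order:
  pos 0: '(' -> open internal node _0 (depth 1)
  pos 1: '(' -> open internal node _1 (depth 2)
  pos 2: '(' -> open internal node _2 (depth 3)
  pos 6: ')' -> close internal node _2 (now at depth 2)
  pos 12: '(' -> open internal node _3 (depth 3)
  pos 18: ')' -> close internal node _3 (now at depth 2)
  pos 19: ')' -> close internal node _1 (now at depth 1)
  pos 21: '(' -> open internal node _4 (depth 2)
  pos 25: ')' -> close internal node _4 (now at depth 1)
  pos 26: ')' -> close internal node _0 (now at depth 0)
Total internal nodes: 5
BFS adjacency from root:
  _0: _1 _4
  _1: _2 D V _3
  _4: C Q
  _2: W N
  _3: U G R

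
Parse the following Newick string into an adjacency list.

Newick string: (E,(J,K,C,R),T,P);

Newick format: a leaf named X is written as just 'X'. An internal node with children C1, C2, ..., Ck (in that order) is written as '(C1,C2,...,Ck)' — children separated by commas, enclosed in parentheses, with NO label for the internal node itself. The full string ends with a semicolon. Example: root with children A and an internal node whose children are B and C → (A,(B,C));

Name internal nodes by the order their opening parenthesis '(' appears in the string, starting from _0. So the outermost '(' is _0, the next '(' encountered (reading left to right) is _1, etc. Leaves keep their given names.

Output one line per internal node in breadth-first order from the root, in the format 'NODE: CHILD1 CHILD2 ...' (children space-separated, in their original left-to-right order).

Answer: _0: E _1 T P
_1: J K C R

Derivation:
Input: (E,(J,K,C,R),T,P);
Scanning left-to-right, naming '(' by encounter order:
  pos 0: '(' -> open internal node _0 (depth 1)
  pos 3: '(' -> open internal node _1 (depth 2)
  pos 11: ')' -> close internal node _1 (now at depth 1)
  pos 16: ')' -> close internal node _0 (now at depth 0)
Total internal nodes: 2
BFS adjacency from root:
  _0: E _1 T P
  _1: J K C R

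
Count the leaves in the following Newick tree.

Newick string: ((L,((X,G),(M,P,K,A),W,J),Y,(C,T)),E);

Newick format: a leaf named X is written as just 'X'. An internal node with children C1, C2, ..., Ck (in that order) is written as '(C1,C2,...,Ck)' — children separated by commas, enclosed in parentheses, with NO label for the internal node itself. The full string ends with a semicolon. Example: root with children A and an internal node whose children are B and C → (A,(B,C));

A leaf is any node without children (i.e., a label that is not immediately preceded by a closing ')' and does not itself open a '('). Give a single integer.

Newick: ((L,((X,G),(M,P,K,A),W,J),Y,(C,T)),E);
Scan left-to-right; a leaf is any maximal label run not followed by '(':
  pos 2: leaf 'L' → count = 1
  pos 6: leaf 'X' → count = 2
  pos 8: leaf 'G' → count = 3
  pos 12: leaf 'M' → count = 4
  pos 14: leaf 'P' → count = 5
  pos 16: leaf 'K' → count = 6
  pos 18: leaf 'A' → count = 7
  pos 21: leaf 'W' → count = 8
  pos 23: leaf 'J' → count = 9
  pos 26: leaf 'Y' → count = 10
  pos 29: leaf 'C' → count = 11
  pos 31: leaf 'T' → count = 12
  pos 35: leaf 'E' → count = 13
Total leaves: 13

Answer: 13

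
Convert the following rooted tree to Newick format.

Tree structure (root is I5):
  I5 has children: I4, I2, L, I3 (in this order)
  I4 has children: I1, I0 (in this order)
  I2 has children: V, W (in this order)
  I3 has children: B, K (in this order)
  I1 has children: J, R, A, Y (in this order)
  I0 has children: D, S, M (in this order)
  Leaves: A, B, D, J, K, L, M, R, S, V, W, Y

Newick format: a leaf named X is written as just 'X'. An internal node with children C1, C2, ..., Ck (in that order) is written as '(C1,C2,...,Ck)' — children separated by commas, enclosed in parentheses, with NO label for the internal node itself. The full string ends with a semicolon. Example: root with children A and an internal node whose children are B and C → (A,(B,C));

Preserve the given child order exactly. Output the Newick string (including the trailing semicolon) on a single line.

Answer: (((J,R,A,Y),(D,S,M)),(V,W),L,(B,K));

Derivation:
internal I5 with children ['I4', 'I2', 'L', 'I3']
  internal I4 with children ['I1', 'I0']
    internal I1 with children ['J', 'R', 'A', 'Y']
      leaf 'J' → 'J'
      leaf 'R' → 'R'
      leaf 'A' → 'A'
      leaf 'Y' → 'Y'
    → '(J,R,A,Y)'
    internal I0 with children ['D', 'S', 'M']
      leaf 'D' → 'D'
      leaf 'S' → 'S'
      leaf 'M' → 'M'
    → '(D,S,M)'
  → '((J,R,A,Y),(D,S,M))'
  internal I2 with children ['V', 'W']
    leaf 'V' → 'V'
    leaf 'W' → 'W'
  → '(V,W)'
  leaf 'L' → 'L'
  internal I3 with children ['B', 'K']
    leaf 'B' → 'B'
    leaf 'K' → 'K'
  → '(B,K)'
→ '(((J,R,A,Y),(D,S,M)),(V,W),L,(B,K))'
Final: (((J,R,A,Y),(D,S,M)),(V,W),L,(B,K));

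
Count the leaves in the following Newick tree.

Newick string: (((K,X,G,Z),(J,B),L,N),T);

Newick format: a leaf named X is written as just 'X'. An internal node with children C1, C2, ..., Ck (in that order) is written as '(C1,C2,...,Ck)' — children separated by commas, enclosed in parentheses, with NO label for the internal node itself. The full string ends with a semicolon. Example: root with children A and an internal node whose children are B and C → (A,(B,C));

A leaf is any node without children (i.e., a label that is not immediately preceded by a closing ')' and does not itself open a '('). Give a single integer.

Newick: (((K,X,G,Z),(J,B),L,N),T);
Scan left-to-right; a leaf is any maximal label run not followed by '(':
  pos 3: leaf 'K' → count = 1
  pos 5: leaf 'X' → count = 2
  pos 7: leaf 'G' → count = 3
  pos 9: leaf 'Z' → count = 4
  pos 13: leaf 'J' → count = 5
  pos 15: leaf 'B' → count = 6
  pos 18: leaf 'L' → count = 7
  pos 20: leaf 'N' → count = 8
  pos 23: leaf 'T' → count = 9
Total leaves: 9

Answer: 9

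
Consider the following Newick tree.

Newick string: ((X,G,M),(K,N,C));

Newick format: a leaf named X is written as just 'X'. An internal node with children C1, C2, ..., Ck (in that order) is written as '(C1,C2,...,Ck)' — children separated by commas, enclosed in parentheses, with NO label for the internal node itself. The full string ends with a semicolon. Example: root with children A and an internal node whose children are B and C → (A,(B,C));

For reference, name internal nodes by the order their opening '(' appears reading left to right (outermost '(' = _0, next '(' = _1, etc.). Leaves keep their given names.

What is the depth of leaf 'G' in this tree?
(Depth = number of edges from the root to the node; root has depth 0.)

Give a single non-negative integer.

Answer: 2

Derivation:
Newick: ((X,G,M),(K,N,C));
Naming internals by '(' encounter order: outermost '(' = _0, next = _1, ...
Query node: G
Path from root: _0 -> _1 -> G
Depth of G: 2 (number of edges from root)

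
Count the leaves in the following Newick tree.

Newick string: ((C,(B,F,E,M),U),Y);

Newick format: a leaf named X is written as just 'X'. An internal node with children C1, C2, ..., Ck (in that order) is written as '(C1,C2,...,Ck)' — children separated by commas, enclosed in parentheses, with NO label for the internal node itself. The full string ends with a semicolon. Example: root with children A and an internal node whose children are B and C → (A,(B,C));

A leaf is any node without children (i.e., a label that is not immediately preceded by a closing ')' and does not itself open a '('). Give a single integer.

Answer: 7

Derivation:
Newick: ((C,(B,F,E,M),U),Y);
Scan left-to-right; a leaf is any maximal label run not followed by '(':
  pos 2: leaf 'C' → count = 1
  pos 5: leaf 'B' → count = 2
  pos 7: leaf 'F' → count = 3
  pos 9: leaf 'E' → count = 4
  pos 11: leaf 'M' → count = 5
  pos 14: leaf 'U' → count = 6
  pos 17: leaf 'Y' → count = 7
Total leaves: 7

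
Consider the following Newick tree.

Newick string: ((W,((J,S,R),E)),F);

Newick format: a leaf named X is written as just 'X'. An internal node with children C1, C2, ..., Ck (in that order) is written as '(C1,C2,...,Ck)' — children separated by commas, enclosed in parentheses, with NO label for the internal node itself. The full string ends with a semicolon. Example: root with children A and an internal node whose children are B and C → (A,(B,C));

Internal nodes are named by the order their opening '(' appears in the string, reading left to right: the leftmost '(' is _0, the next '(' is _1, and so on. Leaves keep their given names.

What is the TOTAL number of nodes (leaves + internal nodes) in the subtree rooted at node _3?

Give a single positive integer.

Newick: ((W,((J,S,R),E)),F);
Locate _3: it is the '(' at position 5 (the 4th '(' reading left to right).
Query: subtree rooted at _3
_3: subtree_size = 1 + 3
  J: subtree_size = 1 + 0
  S: subtree_size = 1 + 0
  R: subtree_size = 1 + 0
Total subtree size of _3: 4

Answer: 4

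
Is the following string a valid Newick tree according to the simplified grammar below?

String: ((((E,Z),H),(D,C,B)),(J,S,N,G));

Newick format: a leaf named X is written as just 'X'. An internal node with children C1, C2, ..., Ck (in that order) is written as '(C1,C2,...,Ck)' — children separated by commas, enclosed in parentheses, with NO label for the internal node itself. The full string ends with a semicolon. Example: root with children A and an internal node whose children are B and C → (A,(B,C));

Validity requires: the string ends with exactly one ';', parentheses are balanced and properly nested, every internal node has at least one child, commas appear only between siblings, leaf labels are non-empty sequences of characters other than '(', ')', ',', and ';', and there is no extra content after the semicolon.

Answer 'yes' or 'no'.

Input: ((((E,Z),H),(D,C,B)),(J,S,N,G));
Paren balance: 6 '(' vs 6 ')' OK
Ends with single ';': True
Full parse: OK
Valid: True

Answer: yes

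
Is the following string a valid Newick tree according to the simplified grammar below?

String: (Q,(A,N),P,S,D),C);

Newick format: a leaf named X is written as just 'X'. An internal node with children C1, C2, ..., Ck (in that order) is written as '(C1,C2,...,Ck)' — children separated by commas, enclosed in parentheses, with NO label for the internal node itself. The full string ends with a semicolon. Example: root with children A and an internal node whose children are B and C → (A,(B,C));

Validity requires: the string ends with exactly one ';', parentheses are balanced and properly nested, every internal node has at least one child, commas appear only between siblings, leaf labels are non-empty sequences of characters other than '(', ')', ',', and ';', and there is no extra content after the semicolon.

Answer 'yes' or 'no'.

Answer: no

Derivation:
Input: (Q,(A,N),P,S,D),C);
Paren balance: 2 '(' vs 3 ')' MISMATCH
Ends with single ';': True
Full parse: FAILS (extra content after tree at pos 15)
Valid: False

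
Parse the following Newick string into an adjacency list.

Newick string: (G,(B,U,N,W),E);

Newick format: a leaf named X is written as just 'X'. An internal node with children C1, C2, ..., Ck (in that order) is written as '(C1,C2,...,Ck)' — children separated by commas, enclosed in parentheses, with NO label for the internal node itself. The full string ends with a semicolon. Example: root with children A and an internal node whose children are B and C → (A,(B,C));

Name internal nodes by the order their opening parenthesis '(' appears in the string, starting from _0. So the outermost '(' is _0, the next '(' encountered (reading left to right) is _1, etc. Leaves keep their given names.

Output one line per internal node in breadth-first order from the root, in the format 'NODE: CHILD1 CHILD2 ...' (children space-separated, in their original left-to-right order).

Input: (G,(B,U,N,W),E);
Scanning left-to-right, naming '(' by encounter order:
  pos 0: '(' -> open internal node _0 (depth 1)
  pos 3: '(' -> open internal node _1 (depth 2)
  pos 11: ')' -> close internal node _1 (now at depth 1)
  pos 14: ')' -> close internal node _0 (now at depth 0)
Total internal nodes: 2
BFS adjacency from root:
  _0: G _1 E
  _1: B U N W

Answer: _0: G _1 E
_1: B U N W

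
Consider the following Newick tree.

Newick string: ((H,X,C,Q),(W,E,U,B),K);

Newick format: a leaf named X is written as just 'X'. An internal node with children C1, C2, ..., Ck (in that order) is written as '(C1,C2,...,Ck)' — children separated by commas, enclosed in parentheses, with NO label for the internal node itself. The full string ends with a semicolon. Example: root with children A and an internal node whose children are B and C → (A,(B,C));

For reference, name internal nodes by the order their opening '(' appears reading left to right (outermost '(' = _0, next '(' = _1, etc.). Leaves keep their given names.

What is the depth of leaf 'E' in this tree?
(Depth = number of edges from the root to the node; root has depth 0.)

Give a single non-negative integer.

Answer: 2

Derivation:
Newick: ((H,X,C,Q),(W,E,U,B),K);
Naming internals by '(' encounter order: outermost '(' = _0, next = _1, ...
Query node: E
Path from root: _0 -> _2 -> E
Depth of E: 2 (number of edges from root)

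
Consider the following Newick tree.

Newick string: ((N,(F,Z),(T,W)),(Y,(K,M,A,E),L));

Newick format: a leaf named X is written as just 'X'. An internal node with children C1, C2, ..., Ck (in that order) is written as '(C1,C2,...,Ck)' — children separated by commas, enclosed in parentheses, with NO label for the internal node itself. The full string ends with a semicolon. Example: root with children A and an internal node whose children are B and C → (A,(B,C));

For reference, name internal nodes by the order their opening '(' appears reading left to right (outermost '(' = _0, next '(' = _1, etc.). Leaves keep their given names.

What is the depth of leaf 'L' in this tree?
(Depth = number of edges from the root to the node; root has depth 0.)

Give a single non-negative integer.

Answer: 2

Derivation:
Newick: ((N,(F,Z),(T,W)),(Y,(K,M,A,E),L));
Naming internals by '(' encounter order: outermost '(' = _0, next = _1, ...
Query node: L
Path from root: _0 -> _4 -> L
Depth of L: 2 (number of edges from root)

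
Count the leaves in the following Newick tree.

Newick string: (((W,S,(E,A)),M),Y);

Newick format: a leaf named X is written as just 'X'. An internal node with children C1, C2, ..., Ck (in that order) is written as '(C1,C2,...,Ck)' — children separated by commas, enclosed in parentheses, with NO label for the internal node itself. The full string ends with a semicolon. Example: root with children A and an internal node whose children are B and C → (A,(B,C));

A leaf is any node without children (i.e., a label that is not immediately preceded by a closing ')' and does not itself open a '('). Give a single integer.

Newick: (((W,S,(E,A)),M),Y);
Scan left-to-right; a leaf is any maximal label run not followed by '(':
  pos 3: leaf 'W' → count = 1
  pos 5: leaf 'S' → count = 2
  pos 8: leaf 'E' → count = 3
  pos 10: leaf 'A' → count = 4
  pos 14: leaf 'M' → count = 5
  pos 17: leaf 'Y' → count = 6
Total leaves: 6

Answer: 6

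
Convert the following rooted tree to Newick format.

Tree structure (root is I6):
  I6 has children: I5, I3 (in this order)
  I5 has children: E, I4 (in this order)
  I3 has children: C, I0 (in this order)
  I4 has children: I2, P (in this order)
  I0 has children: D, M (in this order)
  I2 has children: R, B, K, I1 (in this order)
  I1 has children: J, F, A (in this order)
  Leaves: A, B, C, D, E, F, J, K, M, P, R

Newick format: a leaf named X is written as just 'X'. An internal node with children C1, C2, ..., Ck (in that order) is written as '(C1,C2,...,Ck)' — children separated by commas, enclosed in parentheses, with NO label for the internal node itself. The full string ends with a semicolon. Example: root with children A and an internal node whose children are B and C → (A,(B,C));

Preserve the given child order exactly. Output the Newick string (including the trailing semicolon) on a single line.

internal I6 with children ['I5', 'I3']
  internal I5 with children ['E', 'I4']
    leaf 'E' → 'E'
    internal I4 with children ['I2', 'P']
      internal I2 with children ['R', 'B', 'K', 'I1']
        leaf 'R' → 'R'
        leaf 'B' → 'B'
        leaf 'K' → 'K'
        internal I1 with children ['J', 'F', 'A']
          leaf 'J' → 'J'
          leaf 'F' → 'F'
          leaf 'A' → 'A'
        → '(J,F,A)'
      → '(R,B,K,(J,F,A))'
      leaf 'P' → 'P'
    → '((R,B,K,(J,F,A)),P)'
  → '(E,((R,B,K,(J,F,A)),P))'
  internal I3 with children ['C', 'I0']
    leaf 'C' → 'C'
    internal I0 with children ['D', 'M']
      leaf 'D' → 'D'
      leaf 'M' → 'M'
    → '(D,M)'
  → '(C,(D,M))'
→ '((E,((R,B,K,(J,F,A)),P)),(C,(D,M)))'
Final: ((E,((R,B,K,(J,F,A)),P)),(C,(D,M)));

Answer: ((E,((R,B,K,(J,F,A)),P)),(C,(D,M)));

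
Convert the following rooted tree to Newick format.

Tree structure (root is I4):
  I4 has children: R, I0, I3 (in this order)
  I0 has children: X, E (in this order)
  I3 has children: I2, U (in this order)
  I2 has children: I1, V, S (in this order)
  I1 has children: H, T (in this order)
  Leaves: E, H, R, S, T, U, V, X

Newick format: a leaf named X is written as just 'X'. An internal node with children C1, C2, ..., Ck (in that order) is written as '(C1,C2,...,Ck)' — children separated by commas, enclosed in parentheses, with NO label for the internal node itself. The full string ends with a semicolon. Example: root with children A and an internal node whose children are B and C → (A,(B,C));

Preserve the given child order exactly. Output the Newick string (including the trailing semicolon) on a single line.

Answer: (R,(X,E),(((H,T),V,S),U));

Derivation:
internal I4 with children ['R', 'I0', 'I3']
  leaf 'R' → 'R'
  internal I0 with children ['X', 'E']
    leaf 'X' → 'X'
    leaf 'E' → 'E'
  → '(X,E)'
  internal I3 with children ['I2', 'U']
    internal I2 with children ['I1', 'V', 'S']
      internal I1 with children ['H', 'T']
        leaf 'H' → 'H'
        leaf 'T' → 'T'
      → '(H,T)'
      leaf 'V' → 'V'
      leaf 'S' → 'S'
    → '((H,T),V,S)'
    leaf 'U' → 'U'
  → '(((H,T),V,S),U)'
→ '(R,(X,E),(((H,T),V,S),U))'
Final: (R,(X,E),(((H,T),V,S),U));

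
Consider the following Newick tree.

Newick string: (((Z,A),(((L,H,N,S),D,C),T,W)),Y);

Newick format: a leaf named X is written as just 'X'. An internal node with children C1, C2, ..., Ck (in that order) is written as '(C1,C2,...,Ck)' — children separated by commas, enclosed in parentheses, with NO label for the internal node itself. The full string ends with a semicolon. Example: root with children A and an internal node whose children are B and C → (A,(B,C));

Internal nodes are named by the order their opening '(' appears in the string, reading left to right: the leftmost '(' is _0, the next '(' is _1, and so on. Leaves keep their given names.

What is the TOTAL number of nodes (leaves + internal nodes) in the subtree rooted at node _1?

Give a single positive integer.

Answer: 15

Derivation:
Newick: (((Z,A),(((L,H,N,S),D,C),T,W)),Y);
Locate _1: it is the '(' at position 1 (the 2nd '(' reading left to right).
Query: subtree rooted at _1
_1: subtree_size = 1 + 14
  _2: subtree_size = 1 + 2
    Z: subtree_size = 1 + 0
    A: subtree_size = 1 + 0
  _3: subtree_size = 1 + 10
    _4: subtree_size = 1 + 7
      _5: subtree_size = 1 + 4
        L: subtree_size = 1 + 0
        H: subtree_size = 1 + 0
        N: subtree_size = 1 + 0
        S: subtree_size = 1 + 0
      D: subtree_size = 1 + 0
      C: subtree_size = 1 + 0
    T: subtree_size = 1 + 0
    W: subtree_size = 1 + 0
Total subtree size of _1: 15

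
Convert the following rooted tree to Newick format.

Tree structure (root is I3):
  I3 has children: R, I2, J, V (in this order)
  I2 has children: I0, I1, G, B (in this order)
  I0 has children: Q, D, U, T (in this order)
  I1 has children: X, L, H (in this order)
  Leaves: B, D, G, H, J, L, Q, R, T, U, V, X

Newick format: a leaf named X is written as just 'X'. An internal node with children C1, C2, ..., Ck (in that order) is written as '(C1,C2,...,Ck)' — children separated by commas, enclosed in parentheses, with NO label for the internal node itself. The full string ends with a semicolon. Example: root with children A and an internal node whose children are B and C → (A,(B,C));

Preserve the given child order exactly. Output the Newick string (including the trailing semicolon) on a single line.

internal I3 with children ['R', 'I2', 'J', 'V']
  leaf 'R' → 'R'
  internal I2 with children ['I0', 'I1', 'G', 'B']
    internal I0 with children ['Q', 'D', 'U', 'T']
      leaf 'Q' → 'Q'
      leaf 'D' → 'D'
      leaf 'U' → 'U'
      leaf 'T' → 'T'
    → '(Q,D,U,T)'
    internal I1 with children ['X', 'L', 'H']
      leaf 'X' → 'X'
      leaf 'L' → 'L'
      leaf 'H' → 'H'
    → '(X,L,H)'
    leaf 'G' → 'G'
    leaf 'B' → 'B'
  → '((Q,D,U,T),(X,L,H),G,B)'
  leaf 'J' → 'J'
  leaf 'V' → 'V'
→ '(R,((Q,D,U,T),(X,L,H),G,B),J,V)'
Final: (R,((Q,D,U,T),(X,L,H),G,B),J,V);

Answer: (R,((Q,D,U,T),(X,L,H),G,B),J,V);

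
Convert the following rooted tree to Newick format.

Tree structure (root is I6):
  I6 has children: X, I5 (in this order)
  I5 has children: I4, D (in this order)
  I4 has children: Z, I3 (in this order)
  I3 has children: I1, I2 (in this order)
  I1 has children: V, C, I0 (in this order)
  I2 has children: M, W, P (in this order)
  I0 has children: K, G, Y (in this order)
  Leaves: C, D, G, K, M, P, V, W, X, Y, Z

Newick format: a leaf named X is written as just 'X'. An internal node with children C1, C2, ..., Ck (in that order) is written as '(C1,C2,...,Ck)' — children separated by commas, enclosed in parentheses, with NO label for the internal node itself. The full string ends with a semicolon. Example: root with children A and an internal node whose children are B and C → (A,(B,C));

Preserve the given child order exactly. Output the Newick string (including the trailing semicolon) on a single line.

Answer: (X,((Z,((V,C,(K,G,Y)),(M,W,P))),D));

Derivation:
internal I6 with children ['X', 'I5']
  leaf 'X' → 'X'
  internal I5 with children ['I4', 'D']
    internal I4 with children ['Z', 'I3']
      leaf 'Z' → 'Z'
      internal I3 with children ['I1', 'I2']
        internal I1 with children ['V', 'C', 'I0']
          leaf 'V' → 'V'
          leaf 'C' → 'C'
          internal I0 with children ['K', 'G', 'Y']
            leaf 'K' → 'K'
            leaf 'G' → 'G'
            leaf 'Y' → 'Y'
          → '(K,G,Y)'
        → '(V,C,(K,G,Y))'
        internal I2 with children ['M', 'W', 'P']
          leaf 'M' → 'M'
          leaf 'W' → 'W'
          leaf 'P' → 'P'
        → '(M,W,P)'
      → '((V,C,(K,G,Y)),(M,W,P))'
    → '(Z,((V,C,(K,G,Y)),(M,W,P)))'
    leaf 'D' → 'D'
  → '((Z,((V,C,(K,G,Y)),(M,W,P))),D)'
→ '(X,((Z,((V,C,(K,G,Y)),(M,W,P))),D))'
Final: (X,((Z,((V,C,(K,G,Y)),(M,W,P))),D));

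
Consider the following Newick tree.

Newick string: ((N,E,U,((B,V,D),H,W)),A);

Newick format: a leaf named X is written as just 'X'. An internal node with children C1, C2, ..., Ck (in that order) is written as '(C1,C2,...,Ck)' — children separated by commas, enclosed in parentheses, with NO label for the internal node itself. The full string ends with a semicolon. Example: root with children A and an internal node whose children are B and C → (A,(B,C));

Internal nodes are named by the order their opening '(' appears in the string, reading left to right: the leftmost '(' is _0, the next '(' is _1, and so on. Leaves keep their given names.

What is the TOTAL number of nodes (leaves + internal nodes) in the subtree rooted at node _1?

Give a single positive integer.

Answer: 11

Derivation:
Newick: ((N,E,U,((B,V,D),H,W)),A);
Locate _1: it is the '(' at position 1 (the 2nd '(' reading left to right).
Query: subtree rooted at _1
_1: subtree_size = 1 + 10
  N: subtree_size = 1 + 0
  E: subtree_size = 1 + 0
  U: subtree_size = 1 + 0
  _2: subtree_size = 1 + 6
    _3: subtree_size = 1 + 3
      B: subtree_size = 1 + 0
      V: subtree_size = 1 + 0
      D: subtree_size = 1 + 0
    H: subtree_size = 1 + 0
    W: subtree_size = 1 + 0
Total subtree size of _1: 11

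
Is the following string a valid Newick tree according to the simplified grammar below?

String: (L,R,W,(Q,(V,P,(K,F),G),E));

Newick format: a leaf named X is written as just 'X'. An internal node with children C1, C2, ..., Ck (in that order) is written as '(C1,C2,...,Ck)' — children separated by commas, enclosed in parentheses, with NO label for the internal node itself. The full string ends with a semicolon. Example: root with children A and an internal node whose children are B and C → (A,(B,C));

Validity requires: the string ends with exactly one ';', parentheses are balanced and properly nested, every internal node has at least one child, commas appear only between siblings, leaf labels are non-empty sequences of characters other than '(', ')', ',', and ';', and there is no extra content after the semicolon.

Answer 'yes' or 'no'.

Answer: yes

Derivation:
Input: (L,R,W,(Q,(V,P,(K,F),G),E));
Paren balance: 4 '(' vs 4 ')' OK
Ends with single ';': True
Full parse: OK
Valid: True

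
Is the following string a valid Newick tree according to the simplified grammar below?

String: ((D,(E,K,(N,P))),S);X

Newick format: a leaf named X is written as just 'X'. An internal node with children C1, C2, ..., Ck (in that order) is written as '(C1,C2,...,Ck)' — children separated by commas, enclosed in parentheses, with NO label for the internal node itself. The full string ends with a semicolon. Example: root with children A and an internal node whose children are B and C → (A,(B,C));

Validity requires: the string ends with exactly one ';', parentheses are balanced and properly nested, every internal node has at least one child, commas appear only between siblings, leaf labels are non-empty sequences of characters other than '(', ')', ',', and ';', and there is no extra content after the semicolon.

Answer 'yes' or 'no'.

Input: ((D,(E,K,(N,P))),S);X
Paren balance: 4 '(' vs 4 ')' OK
Ends with single ';': False
Full parse: FAILS (must end with ;)
Valid: False

Answer: no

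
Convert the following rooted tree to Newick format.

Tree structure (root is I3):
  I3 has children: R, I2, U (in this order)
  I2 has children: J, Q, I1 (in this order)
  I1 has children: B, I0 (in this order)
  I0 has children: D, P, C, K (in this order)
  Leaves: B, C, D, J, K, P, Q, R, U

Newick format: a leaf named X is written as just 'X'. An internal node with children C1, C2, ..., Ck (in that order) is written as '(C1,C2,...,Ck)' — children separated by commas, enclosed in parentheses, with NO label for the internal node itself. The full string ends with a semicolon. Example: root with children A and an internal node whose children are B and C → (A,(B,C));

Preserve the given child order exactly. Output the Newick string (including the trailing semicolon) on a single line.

internal I3 with children ['R', 'I2', 'U']
  leaf 'R' → 'R'
  internal I2 with children ['J', 'Q', 'I1']
    leaf 'J' → 'J'
    leaf 'Q' → 'Q'
    internal I1 with children ['B', 'I0']
      leaf 'B' → 'B'
      internal I0 with children ['D', 'P', 'C', 'K']
        leaf 'D' → 'D'
        leaf 'P' → 'P'
        leaf 'C' → 'C'
        leaf 'K' → 'K'
      → '(D,P,C,K)'
    → '(B,(D,P,C,K))'
  → '(J,Q,(B,(D,P,C,K)))'
  leaf 'U' → 'U'
→ '(R,(J,Q,(B,(D,P,C,K))),U)'
Final: (R,(J,Q,(B,(D,P,C,K))),U);

Answer: (R,(J,Q,(B,(D,P,C,K))),U);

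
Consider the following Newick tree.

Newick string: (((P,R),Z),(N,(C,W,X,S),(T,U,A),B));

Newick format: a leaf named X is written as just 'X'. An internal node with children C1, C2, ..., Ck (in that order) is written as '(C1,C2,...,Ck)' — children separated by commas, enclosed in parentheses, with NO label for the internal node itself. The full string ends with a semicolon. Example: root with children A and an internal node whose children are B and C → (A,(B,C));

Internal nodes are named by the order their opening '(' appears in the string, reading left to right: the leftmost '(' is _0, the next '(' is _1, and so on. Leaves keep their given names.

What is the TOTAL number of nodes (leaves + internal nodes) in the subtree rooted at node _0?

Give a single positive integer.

Answer: 18

Derivation:
Newick: (((P,R),Z),(N,(C,W,X,S),(T,U,A),B));
Locate _0: it is the '(' at position 0 (the 1st '(' reading left to right).
Query: subtree rooted at _0
_0: subtree_size = 1 + 17
  _1: subtree_size = 1 + 4
    _2: subtree_size = 1 + 2
      P: subtree_size = 1 + 0
      R: subtree_size = 1 + 0
    Z: subtree_size = 1 + 0
  _3: subtree_size = 1 + 11
    N: subtree_size = 1 + 0
    _4: subtree_size = 1 + 4
      C: subtree_size = 1 + 0
      W: subtree_size = 1 + 0
      X: subtree_size = 1 + 0
      S: subtree_size = 1 + 0
    _5: subtree_size = 1 + 3
      T: subtree_size = 1 + 0
      U: subtree_size = 1 + 0
      A: subtree_size = 1 + 0
    B: subtree_size = 1 + 0
Total subtree size of _0: 18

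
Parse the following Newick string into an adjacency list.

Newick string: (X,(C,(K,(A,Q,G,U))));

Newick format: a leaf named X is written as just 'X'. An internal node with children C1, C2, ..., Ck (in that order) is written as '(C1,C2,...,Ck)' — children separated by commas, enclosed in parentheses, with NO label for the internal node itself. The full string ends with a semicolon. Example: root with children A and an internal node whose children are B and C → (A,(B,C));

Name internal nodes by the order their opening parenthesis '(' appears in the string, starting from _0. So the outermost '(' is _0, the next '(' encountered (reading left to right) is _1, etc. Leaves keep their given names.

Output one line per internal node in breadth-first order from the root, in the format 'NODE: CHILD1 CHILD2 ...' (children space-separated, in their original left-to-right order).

Input: (X,(C,(K,(A,Q,G,U))));
Scanning left-to-right, naming '(' by encounter order:
  pos 0: '(' -> open internal node _0 (depth 1)
  pos 3: '(' -> open internal node _1 (depth 2)
  pos 6: '(' -> open internal node _2 (depth 3)
  pos 9: '(' -> open internal node _3 (depth 4)
  pos 17: ')' -> close internal node _3 (now at depth 3)
  pos 18: ')' -> close internal node _2 (now at depth 2)
  pos 19: ')' -> close internal node _1 (now at depth 1)
  pos 20: ')' -> close internal node _0 (now at depth 0)
Total internal nodes: 4
BFS adjacency from root:
  _0: X _1
  _1: C _2
  _2: K _3
  _3: A Q G U

Answer: _0: X _1
_1: C _2
_2: K _3
_3: A Q G U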